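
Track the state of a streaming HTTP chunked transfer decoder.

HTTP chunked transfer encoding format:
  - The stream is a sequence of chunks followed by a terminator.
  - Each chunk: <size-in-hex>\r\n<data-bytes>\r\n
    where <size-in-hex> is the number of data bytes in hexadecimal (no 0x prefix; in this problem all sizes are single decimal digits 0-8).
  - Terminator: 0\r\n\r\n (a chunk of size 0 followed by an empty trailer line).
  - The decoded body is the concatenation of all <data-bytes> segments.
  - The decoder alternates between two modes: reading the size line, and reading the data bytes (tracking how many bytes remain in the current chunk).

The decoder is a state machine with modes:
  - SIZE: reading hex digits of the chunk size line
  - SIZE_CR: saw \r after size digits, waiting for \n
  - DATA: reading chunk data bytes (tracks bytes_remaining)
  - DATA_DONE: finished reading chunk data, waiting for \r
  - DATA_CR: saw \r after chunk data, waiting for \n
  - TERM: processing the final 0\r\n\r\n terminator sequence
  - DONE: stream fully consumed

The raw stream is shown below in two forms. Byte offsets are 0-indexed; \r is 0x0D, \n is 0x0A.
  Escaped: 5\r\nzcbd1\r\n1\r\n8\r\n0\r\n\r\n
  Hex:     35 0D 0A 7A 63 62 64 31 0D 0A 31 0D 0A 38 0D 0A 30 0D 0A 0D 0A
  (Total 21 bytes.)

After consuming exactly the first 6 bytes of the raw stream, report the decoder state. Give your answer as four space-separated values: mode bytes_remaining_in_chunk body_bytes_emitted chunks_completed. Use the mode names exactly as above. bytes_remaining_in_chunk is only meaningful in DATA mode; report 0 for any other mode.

Byte 0 = '5': mode=SIZE remaining=0 emitted=0 chunks_done=0
Byte 1 = 0x0D: mode=SIZE_CR remaining=0 emitted=0 chunks_done=0
Byte 2 = 0x0A: mode=DATA remaining=5 emitted=0 chunks_done=0
Byte 3 = 'z': mode=DATA remaining=4 emitted=1 chunks_done=0
Byte 4 = 'c': mode=DATA remaining=3 emitted=2 chunks_done=0
Byte 5 = 'b': mode=DATA remaining=2 emitted=3 chunks_done=0

Answer: DATA 2 3 0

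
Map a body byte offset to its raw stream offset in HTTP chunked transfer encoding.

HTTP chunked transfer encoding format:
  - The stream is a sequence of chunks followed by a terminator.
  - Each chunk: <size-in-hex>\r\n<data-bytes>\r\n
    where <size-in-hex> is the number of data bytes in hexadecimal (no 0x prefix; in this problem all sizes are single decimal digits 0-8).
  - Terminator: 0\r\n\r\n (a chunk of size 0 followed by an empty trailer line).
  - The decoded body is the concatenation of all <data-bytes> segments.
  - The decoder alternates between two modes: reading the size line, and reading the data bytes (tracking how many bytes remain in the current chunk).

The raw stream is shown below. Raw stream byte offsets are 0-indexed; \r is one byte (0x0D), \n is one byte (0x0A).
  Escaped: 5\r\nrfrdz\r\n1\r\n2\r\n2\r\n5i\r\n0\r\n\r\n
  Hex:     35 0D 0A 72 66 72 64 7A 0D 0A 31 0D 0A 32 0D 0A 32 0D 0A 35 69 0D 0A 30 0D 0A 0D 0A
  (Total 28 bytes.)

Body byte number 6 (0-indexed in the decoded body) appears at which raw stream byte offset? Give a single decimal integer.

Answer: 19

Derivation:
Chunk 1: stream[0..1]='5' size=0x5=5, data at stream[3..8]='rfrdz' -> body[0..5], body so far='rfrdz'
Chunk 2: stream[10..11]='1' size=0x1=1, data at stream[13..14]='2' -> body[5..6], body so far='rfrdz2'
Chunk 3: stream[16..17]='2' size=0x2=2, data at stream[19..21]='5i' -> body[6..8], body so far='rfrdz25i'
Chunk 4: stream[23..24]='0' size=0 (terminator). Final body='rfrdz25i' (8 bytes)
Body byte 6 at stream offset 19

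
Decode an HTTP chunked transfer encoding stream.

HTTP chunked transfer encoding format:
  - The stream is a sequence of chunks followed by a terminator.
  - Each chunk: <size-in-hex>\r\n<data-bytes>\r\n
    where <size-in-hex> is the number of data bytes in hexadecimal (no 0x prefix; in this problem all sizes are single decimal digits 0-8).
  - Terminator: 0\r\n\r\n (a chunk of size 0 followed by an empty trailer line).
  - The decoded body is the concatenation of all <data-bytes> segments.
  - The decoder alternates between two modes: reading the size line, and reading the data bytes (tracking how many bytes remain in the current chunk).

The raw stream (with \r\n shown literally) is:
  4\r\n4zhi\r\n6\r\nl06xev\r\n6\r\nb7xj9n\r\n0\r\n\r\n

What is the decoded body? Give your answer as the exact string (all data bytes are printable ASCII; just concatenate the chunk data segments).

Chunk 1: stream[0..1]='4' size=0x4=4, data at stream[3..7]='4zhi' -> body[0..4], body so far='4zhi'
Chunk 2: stream[9..10]='6' size=0x6=6, data at stream[12..18]='l06xev' -> body[4..10], body so far='4zhil06xev'
Chunk 3: stream[20..21]='6' size=0x6=6, data at stream[23..29]='b7xj9n' -> body[10..16], body so far='4zhil06xevb7xj9n'
Chunk 4: stream[31..32]='0' size=0 (terminator). Final body='4zhil06xevb7xj9n' (16 bytes)

Answer: 4zhil06xevb7xj9n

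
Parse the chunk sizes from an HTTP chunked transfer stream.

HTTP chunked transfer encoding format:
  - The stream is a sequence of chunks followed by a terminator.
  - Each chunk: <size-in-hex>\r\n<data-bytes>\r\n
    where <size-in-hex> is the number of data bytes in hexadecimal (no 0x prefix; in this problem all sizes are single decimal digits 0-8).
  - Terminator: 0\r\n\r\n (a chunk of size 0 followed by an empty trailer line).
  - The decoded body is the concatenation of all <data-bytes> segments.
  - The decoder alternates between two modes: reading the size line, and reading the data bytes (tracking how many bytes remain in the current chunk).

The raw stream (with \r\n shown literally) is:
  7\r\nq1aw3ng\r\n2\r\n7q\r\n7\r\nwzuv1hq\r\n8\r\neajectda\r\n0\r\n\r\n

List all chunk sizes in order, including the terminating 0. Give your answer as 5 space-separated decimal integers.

Answer: 7 2 7 8 0

Derivation:
Chunk 1: stream[0..1]='7' size=0x7=7, data at stream[3..10]='q1aw3ng' -> body[0..7], body so far='q1aw3ng'
Chunk 2: stream[12..13]='2' size=0x2=2, data at stream[15..17]='7q' -> body[7..9], body so far='q1aw3ng7q'
Chunk 3: stream[19..20]='7' size=0x7=7, data at stream[22..29]='wzuv1hq' -> body[9..16], body so far='q1aw3ng7qwzuv1hq'
Chunk 4: stream[31..32]='8' size=0x8=8, data at stream[34..42]='eajectda' -> body[16..24], body so far='q1aw3ng7qwzuv1hqeajectda'
Chunk 5: stream[44..45]='0' size=0 (terminator). Final body='q1aw3ng7qwzuv1hqeajectda' (24 bytes)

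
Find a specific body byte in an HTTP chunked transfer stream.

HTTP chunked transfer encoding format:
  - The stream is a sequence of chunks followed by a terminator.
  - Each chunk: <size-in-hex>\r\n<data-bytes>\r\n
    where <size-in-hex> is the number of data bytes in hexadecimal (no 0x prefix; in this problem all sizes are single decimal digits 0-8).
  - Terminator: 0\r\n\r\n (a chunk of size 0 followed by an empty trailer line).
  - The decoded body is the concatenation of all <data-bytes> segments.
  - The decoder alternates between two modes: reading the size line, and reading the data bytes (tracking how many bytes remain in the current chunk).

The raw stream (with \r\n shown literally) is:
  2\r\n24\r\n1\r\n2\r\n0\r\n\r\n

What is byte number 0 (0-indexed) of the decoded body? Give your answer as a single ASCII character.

Chunk 1: stream[0..1]='2' size=0x2=2, data at stream[3..5]='24' -> body[0..2], body so far='24'
Chunk 2: stream[7..8]='1' size=0x1=1, data at stream[10..11]='2' -> body[2..3], body so far='242'
Chunk 3: stream[13..14]='0' size=0 (terminator). Final body='242' (3 bytes)
Body byte 0 = '2'

Answer: 2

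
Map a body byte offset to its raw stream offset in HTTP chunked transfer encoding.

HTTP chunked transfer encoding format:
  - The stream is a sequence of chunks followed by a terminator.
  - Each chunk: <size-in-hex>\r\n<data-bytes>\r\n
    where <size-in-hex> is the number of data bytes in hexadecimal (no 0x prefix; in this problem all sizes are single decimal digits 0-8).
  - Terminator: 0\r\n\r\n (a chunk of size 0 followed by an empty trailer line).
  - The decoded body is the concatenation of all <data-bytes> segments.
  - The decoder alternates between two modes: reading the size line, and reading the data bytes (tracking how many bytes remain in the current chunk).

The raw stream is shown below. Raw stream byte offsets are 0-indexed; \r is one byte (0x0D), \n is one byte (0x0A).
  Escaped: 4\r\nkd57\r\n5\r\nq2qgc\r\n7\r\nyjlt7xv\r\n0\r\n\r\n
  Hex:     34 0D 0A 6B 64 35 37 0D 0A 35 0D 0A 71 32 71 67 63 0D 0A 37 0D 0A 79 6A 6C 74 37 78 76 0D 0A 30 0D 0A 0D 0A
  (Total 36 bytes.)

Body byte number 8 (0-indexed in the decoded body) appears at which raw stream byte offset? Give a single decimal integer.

Answer: 16

Derivation:
Chunk 1: stream[0..1]='4' size=0x4=4, data at stream[3..7]='kd57' -> body[0..4], body so far='kd57'
Chunk 2: stream[9..10]='5' size=0x5=5, data at stream[12..17]='q2qgc' -> body[4..9], body so far='kd57q2qgc'
Chunk 3: stream[19..20]='7' size=0x7=7, data at stream[22..29]='yjlt7xv' -> body[9..16], body so far='kd57q2qgcyjlt7xv'
Chunk 4: stream[31..32]='0' size=0 (terminator). Final body='kd57q2qgcyjlt7xv' (16 bytes)
Body byte 8 at stream offset 16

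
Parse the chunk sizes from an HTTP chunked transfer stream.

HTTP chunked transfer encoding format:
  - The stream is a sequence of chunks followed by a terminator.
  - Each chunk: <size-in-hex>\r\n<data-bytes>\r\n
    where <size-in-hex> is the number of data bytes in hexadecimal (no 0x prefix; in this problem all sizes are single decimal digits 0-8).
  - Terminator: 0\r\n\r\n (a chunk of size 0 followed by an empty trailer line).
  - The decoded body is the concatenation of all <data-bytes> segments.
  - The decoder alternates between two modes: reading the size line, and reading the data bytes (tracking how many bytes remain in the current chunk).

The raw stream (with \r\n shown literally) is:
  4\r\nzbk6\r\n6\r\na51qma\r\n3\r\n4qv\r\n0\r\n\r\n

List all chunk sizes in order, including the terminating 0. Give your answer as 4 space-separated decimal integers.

Chunk 1: stream[0..1]='4' size=0x4=4, data at stream[3..7]='zbk6' -> body[0..4], body so far='zbk6'
Chunk 2: stream[9..10]='6' size=0x6=6, data at stream[12..18]='a51qma' -> body[4..10], body so far='zbk6a51qma'
Chunk 3: stream[20..21]='3' size=0x3=3, data at stream[23..26]='4qv' -> body[10..13], body so far='zbk6a51qma4qv'
Chunk 4: stream[28..29]='0' size=0 (terminator). Final body='zbk6a51qma4qv' (13 bytes)

Answer: 4 6 3 0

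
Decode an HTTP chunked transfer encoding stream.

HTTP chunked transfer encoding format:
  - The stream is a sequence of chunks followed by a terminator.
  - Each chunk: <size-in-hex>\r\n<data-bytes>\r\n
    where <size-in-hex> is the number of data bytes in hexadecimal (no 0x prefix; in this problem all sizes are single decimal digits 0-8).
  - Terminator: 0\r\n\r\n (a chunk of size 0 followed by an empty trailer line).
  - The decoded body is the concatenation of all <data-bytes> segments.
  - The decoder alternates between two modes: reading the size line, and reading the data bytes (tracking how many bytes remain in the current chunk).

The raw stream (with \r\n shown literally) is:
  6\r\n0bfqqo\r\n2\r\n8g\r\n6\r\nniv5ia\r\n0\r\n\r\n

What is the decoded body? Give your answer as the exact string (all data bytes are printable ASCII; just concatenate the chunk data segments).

Chunk 1: stream[0..1]='6' size=0x6=6, data at stream[3..9]='0bfqqo' -> body[0..6], body so far='0bfqqo'
Chunk 2: stream[11..12]='2' size=0x2=2, data at stream[14..16]='8g' -> body[6..8], body so far='0bfqqo8g'
Chunk 3: stream[18..19]='6' size=0x6=6, data at stream[21..27]='niv5ia' -> body[8..14], body so far='0bfqqo8gniv5ia'
Chunk 4: stream[29..30]='0' size=0 (terminator). Final body='0bfqqo8gniv5ia' (14 bytes)

Answer: 0bfqqo8gniv5ia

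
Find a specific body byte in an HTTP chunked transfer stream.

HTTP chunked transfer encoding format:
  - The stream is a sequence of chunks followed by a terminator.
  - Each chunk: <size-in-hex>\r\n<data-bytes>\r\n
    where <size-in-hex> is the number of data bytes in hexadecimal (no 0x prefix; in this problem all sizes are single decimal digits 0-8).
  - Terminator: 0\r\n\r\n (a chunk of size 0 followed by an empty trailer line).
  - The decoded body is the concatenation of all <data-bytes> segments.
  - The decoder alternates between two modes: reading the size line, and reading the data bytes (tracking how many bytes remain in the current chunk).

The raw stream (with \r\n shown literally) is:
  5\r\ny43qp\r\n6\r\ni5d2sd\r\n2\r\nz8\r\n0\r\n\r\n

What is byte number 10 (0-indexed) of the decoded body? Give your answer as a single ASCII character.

Answer: d

Derivation:
Chunk 1: stream[0..1]='5' size=0x5=5, data at stream[3..8]='y43qp' -> body[0..5], body so far='y43qp'
Chunk 2: stream[10..11]='6' size=0x6=6, data at stream[13..19]='i5d2sd' -> body[5..11], body so far='y43qpi5d2sd'
Chunk 3: stream[21..22]='2' size=0x2=2, data at stream[24..26]='z8' -> body[11..13], body so far='y43qpi5d2sdz8'
Chunk 4: stream[28..29]='0' size=0 (terminator). Final body='y43qpi5d2sdz8' (13 bytes)
Body byte 10 = 'd'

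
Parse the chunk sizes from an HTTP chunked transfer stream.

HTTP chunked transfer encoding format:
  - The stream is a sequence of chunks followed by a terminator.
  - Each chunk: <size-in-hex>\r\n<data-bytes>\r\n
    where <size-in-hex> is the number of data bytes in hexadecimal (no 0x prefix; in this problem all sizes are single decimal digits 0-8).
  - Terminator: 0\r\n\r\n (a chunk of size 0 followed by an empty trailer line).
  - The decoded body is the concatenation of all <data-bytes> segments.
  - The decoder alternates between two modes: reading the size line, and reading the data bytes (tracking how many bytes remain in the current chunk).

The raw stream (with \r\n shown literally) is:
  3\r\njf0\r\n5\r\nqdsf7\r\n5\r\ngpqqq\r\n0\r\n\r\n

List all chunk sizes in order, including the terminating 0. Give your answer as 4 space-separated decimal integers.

Answer: 3 5 5 0

Derivation:
Chunk 1: stream[0..1]='3' size=0x3=3, data at stream[3..6]='jf0' -> body[0..3], body so far='jf0'
Chunk 2: stream[8..9]='5' size=0x5=5, data at stream[11..16]='qdsf7' -> body[3..8], body so far='jf0qdsf7'
Chunk 3: stream[18..19]='5' size=0x5=5, data at stream[21..26]='gpqqq' -> body[8..13], body so far='jf0qdsf7gpqqq'
Chunk 4: stream[28..29]='0' size=0 (terminator). Final body='jf0qdsf7gpqqq' (13 bytes)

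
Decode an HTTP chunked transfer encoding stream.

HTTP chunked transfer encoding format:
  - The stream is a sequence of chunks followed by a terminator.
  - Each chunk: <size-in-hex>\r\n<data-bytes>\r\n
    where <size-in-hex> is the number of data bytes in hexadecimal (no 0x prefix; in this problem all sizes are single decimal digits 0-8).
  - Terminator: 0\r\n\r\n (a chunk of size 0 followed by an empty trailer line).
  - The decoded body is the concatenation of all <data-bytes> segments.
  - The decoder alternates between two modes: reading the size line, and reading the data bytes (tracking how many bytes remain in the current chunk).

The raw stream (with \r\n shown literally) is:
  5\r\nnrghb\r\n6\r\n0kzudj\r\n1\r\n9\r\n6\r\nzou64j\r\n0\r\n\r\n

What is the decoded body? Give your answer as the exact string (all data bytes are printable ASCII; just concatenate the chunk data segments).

Chunk 1: stream[0..1]='5' size=0x5=5, data at stream[3..8]='nrghb' -> body[0..5], body so far='nrghb'
Chunk 2: stream[10..11]='6' size=0x6=6, data at stream[13..19]='0kzudj' -> body[5..11], body so far='nrghb0kzudj'
Chunk 3: stream[21..22]='1' size=0x1=1, data at stream[24..25]='9' -> body[11..12], body so far='nrghb0kzudj9'
Chunk 4: stream[27..28]='6' size=0x6=6, data at stream[30..36]='zou64j' -> body[12..18], body so far='nrghb0kzudj9zou64j'
Chunk 5: stream[38..39]='0' size=0 (terminator). Final body='nrghb0kzudj9zou64j' (18 bytes)

Answer: nrghb0kzudj9zou64j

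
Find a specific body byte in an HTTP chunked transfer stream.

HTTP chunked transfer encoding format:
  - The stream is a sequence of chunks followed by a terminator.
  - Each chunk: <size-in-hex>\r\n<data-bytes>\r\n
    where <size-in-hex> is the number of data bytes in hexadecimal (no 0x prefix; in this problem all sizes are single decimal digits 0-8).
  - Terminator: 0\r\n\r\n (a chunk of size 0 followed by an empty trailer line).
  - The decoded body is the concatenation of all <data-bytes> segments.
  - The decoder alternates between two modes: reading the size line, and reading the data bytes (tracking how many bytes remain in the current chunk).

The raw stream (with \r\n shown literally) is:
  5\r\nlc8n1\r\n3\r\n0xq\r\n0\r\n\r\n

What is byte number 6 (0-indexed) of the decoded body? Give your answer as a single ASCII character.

Answer: x

Derivation:
Chunk 1: stream[0..1]='5' size=0x5=5, data at stream[3..8]='lc8n1' -> body[0..5], body so far='lc8n1'
Chunk 2: stream[10..11]='3' size=0x3=3, data at stream[13..16]='0xq' -> body[5..8], body so far='lc8n10xq'
Chunk 3: stream[18..19]='0' size=0 (terminator). Final body='lc8n10xq' (8 bytes)
Body byte 6 = 'x'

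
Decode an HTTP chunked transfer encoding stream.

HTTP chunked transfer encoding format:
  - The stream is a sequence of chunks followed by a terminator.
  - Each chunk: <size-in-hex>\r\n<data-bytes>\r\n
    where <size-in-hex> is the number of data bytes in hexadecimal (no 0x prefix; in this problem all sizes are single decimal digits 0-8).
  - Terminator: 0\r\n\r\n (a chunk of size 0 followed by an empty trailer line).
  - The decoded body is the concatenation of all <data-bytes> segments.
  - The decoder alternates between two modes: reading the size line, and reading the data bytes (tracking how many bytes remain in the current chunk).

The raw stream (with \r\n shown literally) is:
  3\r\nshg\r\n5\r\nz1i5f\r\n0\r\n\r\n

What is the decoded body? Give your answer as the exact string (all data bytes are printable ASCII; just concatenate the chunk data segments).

Chunk 1: stream[0..1]='3' size=0x3=3, data at stream[3..6]='shg' -> body[0..3], body so far='shg'
Chunk 2: stream[8..9]='5' size=0x5=5, data at stream[11..16]='z1i5f' -> body[3..8], body so far='shgz1i5f'
Chunk 3: stream[18..19]='0' size=0 (terminator). Final body='shgz1i5f' (8 bytes)

Answer: shgz1i5f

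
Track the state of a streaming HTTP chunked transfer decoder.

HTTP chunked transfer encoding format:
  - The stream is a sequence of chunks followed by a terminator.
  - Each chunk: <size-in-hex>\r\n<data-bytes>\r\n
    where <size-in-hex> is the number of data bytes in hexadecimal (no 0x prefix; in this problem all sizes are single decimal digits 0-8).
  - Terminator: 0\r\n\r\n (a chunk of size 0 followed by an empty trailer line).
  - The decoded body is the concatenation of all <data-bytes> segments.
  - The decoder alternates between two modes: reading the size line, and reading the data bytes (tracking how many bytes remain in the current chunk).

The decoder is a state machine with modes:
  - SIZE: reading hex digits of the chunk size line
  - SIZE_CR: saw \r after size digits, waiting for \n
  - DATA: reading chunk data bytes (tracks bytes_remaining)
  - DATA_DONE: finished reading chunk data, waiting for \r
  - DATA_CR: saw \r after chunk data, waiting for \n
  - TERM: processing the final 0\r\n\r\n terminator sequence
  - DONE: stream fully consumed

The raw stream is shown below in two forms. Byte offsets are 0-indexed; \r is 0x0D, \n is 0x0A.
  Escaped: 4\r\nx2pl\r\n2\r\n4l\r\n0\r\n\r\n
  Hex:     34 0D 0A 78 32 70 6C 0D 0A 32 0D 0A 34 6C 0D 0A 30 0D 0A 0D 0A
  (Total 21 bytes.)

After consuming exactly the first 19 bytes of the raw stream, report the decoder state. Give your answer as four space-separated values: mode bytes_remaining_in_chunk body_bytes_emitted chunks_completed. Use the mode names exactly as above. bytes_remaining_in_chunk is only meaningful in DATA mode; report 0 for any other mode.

Byte 0 = '4': mode=SIZE remaining=0 emitted=0 chunks_done=0
Byte 1 = 0x0D: mode=SIZE_CR remaining=0 emitted=0 chunks_done=0
Byte 2 = 0x0A: mode=DATA remaining=4 emitted=0 chunks_done=0
Byte 3 = 'x': mode=DATA remaining=3 emitted=1 chunks_done=0
Byte 4 = '2': mode=DATA remaining=2 emitted=2 chunks_done=0
Byte 5 = 'p': mode=DATA remaining=1 emitted=3 chunks_done=0
Byte 6 = 'l': mode=DATA_DONE remaining=0 emitted=4 chunks_done=0
Byte 7 = 0x0D: mode=DATA_CR remaining=0 emitted=4 chunks_done=0
Byte 8 = 0x0A: mode=SIZE remaining=0 emitted=4 chunks_done=1
Byte 9 = '2': mode=SIZE remaining=0 emitted=4 chunks_done=1
Byte 10 = 0x0D: mode=SIZE_CR remaining=0 emitted=4 chunks_done=1
Byte 11 = 0x0A: mode=DATA remaining=2 emitted=4 chunks_done=1
Byte 12 = '4': mode=DATA remaining=1 emitted=5 chunks_done=1
Byte 13 = 'l': mode=DATA_DONE remaining=0 emitted=6 chunks_done=1
Byte 14 = 0x0D: mode=DATA_CR remaining=0 emitted=6 chunks_done=1
Byte 15 = 0x0A: mode=SIZE remaining=0 emitted=6 chunks_done=2
Byte 16 = '0': mode=SIZE remaining=0 emitted=6 chunks_done=2
Byte 17 = 0x0D: mode=SIZE_CR remaining=0 emitted=6 chunks_done=2
Byte 18 = 0x0A: mode=TERM remaining=0 emitted=6 chunks_done=2

Answer: TERM 0 6 2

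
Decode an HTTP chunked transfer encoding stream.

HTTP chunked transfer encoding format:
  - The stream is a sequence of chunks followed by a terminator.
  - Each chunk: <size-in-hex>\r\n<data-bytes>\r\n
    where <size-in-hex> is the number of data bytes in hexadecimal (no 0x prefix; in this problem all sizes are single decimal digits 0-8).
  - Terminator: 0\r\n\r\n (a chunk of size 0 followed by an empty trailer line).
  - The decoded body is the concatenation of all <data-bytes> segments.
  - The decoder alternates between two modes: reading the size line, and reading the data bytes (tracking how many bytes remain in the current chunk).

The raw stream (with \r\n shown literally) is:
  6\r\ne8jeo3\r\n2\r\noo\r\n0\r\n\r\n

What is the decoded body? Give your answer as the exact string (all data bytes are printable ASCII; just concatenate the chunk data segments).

Chunk 1: stream[0..1]='6' size=0x6=6, data at stream[3..9]='e8jeo3' -> body[0..6], body so far='e8jeo3'
Chunk 2: stream[11..12]='2' size=0x2=2, data at stream[14..16]='oo' -> body[6..8], body so far='e8jeo3oo'
Chunk 3: stream[18..19]='0' size=0 (terminator). Final body='e8jeo3oo' (8 bytes)

Answer: e8jeo3oo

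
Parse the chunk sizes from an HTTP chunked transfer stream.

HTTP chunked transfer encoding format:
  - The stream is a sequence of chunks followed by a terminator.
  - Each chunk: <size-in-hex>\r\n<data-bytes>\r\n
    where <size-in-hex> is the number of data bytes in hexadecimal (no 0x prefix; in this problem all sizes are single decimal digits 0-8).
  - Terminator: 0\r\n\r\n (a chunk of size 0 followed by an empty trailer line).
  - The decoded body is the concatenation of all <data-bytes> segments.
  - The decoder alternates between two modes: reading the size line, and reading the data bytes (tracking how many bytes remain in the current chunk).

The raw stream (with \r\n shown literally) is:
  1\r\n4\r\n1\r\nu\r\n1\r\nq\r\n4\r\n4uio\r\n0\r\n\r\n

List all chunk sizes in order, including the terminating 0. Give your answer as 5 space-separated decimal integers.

Answer: 1 1 1 4 0

Derivation:
Chunk 1: stream[0..1]='1' size=0x1=1, data at stream[3..4]='4' -> body[0..1], body so far='4'
Chunk 2: stream[6..7]='1' size=0x1=1, data at stream[9..10]='u' -> body[1..2], body so far='4u'
Chunk 3: stream[12..13]='1' size=0x1=1, data at stream[15..16]='q' -> body[2..3], body so far='4uq'
Chunk 4: stream[18..19]='4' size=0x4=4, data at stream[21..25]='4uio' -> body[3..7], body so far='4uq4uio'
Chunk 5: stream[27..28]='0' size=0 (terminator). Final body='4uq4uio' (7 bytes)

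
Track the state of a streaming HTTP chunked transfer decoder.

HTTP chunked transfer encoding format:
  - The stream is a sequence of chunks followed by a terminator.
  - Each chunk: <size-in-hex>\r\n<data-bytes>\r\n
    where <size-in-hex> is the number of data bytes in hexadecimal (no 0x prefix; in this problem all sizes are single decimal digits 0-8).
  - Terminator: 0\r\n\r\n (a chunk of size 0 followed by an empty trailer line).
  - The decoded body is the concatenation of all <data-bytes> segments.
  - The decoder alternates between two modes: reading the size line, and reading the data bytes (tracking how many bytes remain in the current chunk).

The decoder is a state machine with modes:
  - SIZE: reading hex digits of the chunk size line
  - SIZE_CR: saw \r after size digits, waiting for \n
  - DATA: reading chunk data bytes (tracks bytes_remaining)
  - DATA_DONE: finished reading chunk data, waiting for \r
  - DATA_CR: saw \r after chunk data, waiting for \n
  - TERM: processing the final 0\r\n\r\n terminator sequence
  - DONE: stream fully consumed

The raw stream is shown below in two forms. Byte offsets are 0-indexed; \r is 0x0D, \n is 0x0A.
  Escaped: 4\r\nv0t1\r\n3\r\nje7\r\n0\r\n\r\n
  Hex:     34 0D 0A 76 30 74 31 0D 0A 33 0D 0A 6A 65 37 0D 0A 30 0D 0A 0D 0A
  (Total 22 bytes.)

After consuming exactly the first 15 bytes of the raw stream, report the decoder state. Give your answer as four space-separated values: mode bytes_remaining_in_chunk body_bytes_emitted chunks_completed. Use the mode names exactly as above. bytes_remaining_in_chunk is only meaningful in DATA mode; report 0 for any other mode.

Answer: DATA_DONE 0 7 1

Derivation:
Byte 0 = '4': mode=SIZE remaining=0 emitted=0 chunks_done=0
Byte 1 = 0x0D: mode=SIZE_CR remaining=0 emitted=0 chunks_done=0
Byte 2 = 0x0A: mode=DATA remaining=4 emitted=0 chunks_done=0
Byte 3 = 'v': mode=DATA remaining=3 emitted=1 chunks_done=0
Byte 4 = '0': mode=DATA remaining=2 emitted=2 chunks_done=0
Byte 5 = 't': mode=DATA remaining=1 emitted=3 chunks_done=0
Byte 6 = '1': mode=DATA_DONE remaining=0 emitted=4 chunks_done=0
Byte 7 = 0x0D: mode=DATA_CR remaining=0 emitted=4 chunks_done=0
Byte 8 = 0x0A: mode=SIZE remaining=0 emitted=4 chunks_done=1
Byte 9 = '3': mode=SIZE remaining=0 emitted=4 chunks_done=1
Byte 10 = 0x0D: mode=SIZE_CR remaining=0 emitted=4 chunks_done=1
Byte 11 = 0x0A: mode=DATA remaining=3 emitted=4 chunks_done=1
Byte 12 = 'j': mode=DATA remaining=2 emitted=5 chunks_done=1
Byte 13 = 'e': mode=DATA remaining=1 emitted=6 chunks_done=1
Byte 14 = '7': mode=DATA_DONE remaining=0 emitted=7 chunks_done=1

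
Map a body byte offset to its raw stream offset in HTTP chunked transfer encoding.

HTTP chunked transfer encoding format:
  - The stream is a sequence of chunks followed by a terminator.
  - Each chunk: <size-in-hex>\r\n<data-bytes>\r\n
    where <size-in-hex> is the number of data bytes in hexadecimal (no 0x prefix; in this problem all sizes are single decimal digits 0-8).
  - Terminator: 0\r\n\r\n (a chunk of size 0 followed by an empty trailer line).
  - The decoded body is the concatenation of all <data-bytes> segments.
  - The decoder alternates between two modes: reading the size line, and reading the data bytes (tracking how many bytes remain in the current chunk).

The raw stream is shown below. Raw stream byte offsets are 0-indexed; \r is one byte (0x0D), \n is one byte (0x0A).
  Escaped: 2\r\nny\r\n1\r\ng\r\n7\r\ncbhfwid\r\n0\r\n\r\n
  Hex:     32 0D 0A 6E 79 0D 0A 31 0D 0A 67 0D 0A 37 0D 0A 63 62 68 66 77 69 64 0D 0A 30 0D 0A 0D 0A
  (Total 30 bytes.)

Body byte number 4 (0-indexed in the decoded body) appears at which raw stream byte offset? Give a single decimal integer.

Chunk 1: stream[0..1]='2' size=0x2=2, data at stream[3..5]='ny' -> body[0..2], body so far='ny'
Chunk 2: stream[7..8]='1' size=0x1=1, data at stream[10..11]='g' -> body[2..3], body so far='nyg'
Chunk 3: stream[13..14]='7' size=0x7=7, data at stream[16..23]='cbhfwid' -> body[3..10], body so far='nygcbhfwid'
Chunk 4: stream[25..26]='0' size=0 (terminator). Final body='nygcbhfwid' (10 bytes)
Body byte 4 at stream offset 17

Answer: 17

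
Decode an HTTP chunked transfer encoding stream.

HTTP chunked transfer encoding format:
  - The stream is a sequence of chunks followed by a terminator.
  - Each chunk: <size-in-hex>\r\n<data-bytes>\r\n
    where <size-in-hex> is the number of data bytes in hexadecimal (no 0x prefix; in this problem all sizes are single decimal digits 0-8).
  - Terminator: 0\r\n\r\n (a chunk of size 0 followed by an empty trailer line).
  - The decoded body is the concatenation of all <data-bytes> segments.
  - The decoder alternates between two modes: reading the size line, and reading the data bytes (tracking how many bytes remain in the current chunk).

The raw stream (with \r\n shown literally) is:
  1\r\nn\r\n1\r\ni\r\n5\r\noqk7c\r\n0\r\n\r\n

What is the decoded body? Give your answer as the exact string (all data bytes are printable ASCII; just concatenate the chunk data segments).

Answer: nioqk7c

Derivation:
Chunk 1: stream[0..1]='1' size=0x1=1, data at stream[3..4]='n' -> body[0..1], body so far='n'
Chunk 2: stream[6..7]='1' size=0x1=1, data at stream[9..10]='i' -> body[1..2], body so far='ni'
Chunk 3: stream[12..13]='5' size=0x5=5, data at stream[15..20]='oqk7c' -> body[2..7], body so far='nioqk7c'
Chunk 4: stream[22..23]='0' size=0 (terminator). Final body='nioqk7c' (7 bytes)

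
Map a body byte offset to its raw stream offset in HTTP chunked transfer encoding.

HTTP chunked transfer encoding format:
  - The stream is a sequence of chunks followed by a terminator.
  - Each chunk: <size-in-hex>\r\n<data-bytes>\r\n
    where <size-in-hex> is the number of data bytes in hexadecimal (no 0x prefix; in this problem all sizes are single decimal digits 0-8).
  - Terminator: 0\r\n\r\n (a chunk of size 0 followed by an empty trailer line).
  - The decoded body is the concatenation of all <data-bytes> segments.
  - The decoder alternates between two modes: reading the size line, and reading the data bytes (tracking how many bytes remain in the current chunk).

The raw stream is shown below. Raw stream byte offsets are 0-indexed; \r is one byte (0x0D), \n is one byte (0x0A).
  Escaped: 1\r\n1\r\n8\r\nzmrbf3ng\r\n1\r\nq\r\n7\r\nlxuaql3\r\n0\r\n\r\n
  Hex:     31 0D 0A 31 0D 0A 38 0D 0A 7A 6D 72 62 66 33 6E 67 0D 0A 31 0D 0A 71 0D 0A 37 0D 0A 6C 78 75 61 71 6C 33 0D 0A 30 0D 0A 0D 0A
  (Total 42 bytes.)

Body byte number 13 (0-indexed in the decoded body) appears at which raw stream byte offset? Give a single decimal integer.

Answer: 31

Derivation:
Chunk 1: stream[0..1]='1' size=0x1=1, data at stream[3..4]='1' -> body[0..1], body so far='1'
Chunk 2: stream[6..7]='8' size=0x8=8, data at stream[9..17]='zmrbf3ng' -> body[1..9], body so far='1zmrbf3ng'
Chunk 3: stream[19..20]='1' size=0x1=1, data at stream[22..23]='q' -> body[9..10], body so far='1zmrbf3ngq'
Chunk 4: stream[25..26]='7' size=0x7=7, data at stream[28..35]='lxuaql3' -> body[10..17], body so far='1zmrbf3ngqlxuaql3'
Chunk 5: stream[37..38]='0' size=0 (terminator). Final body='1zmrbf3ngqlxuaql3' (17 bytes)
Body byte 13 at stream offset 31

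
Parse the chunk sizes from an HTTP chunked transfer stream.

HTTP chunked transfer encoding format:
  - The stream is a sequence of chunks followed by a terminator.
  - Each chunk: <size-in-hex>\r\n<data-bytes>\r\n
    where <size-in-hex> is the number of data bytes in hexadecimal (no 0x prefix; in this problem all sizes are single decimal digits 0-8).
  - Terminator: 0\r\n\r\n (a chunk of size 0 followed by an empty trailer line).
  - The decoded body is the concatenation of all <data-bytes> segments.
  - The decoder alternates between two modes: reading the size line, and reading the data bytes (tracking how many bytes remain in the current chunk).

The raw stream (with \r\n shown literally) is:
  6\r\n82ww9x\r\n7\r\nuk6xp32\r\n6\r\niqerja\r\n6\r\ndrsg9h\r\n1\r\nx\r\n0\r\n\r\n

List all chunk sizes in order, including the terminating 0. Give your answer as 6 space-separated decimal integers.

Chunk 1: stream[0..1]='6' size=0x6=6, data at stream[3..9]='82ww9x' -> body[0..6], body so far='82ww9x'
Chunk 2: stream[11..12]='7' size=0x7=7, data at stream[14..21]='uk6xp32' -> body[6..13], body so far='82ww9xuk6xp32'
Chunk 3: stream[23..24]='6' size=0x6=6, data at stream[26..32]='iqerja' -> body[13..19], body so far='82ww9xuk6xp32iqerja'
Chunk 4: stream[34..35]='6' size=0x6=6, data at stream[37..43]='drsg9h' -> body[19..25], body so far='82ww9xuk6xp32iqerjadrsg9h'
Chunk 5: stream[45..46]='1' size=0x1=1, data at stream[48..49]='x' -> body[25..26], body so far='82ww9xuk6xp32iqerjadrsg9hx'
Chunk 6: stream[51..52]='0' size=0 (terminator). Final body='82ww9xuk6xp32iqerjadrsg9hx' (26 bytes)

Answer: 6 7 6 6 1 0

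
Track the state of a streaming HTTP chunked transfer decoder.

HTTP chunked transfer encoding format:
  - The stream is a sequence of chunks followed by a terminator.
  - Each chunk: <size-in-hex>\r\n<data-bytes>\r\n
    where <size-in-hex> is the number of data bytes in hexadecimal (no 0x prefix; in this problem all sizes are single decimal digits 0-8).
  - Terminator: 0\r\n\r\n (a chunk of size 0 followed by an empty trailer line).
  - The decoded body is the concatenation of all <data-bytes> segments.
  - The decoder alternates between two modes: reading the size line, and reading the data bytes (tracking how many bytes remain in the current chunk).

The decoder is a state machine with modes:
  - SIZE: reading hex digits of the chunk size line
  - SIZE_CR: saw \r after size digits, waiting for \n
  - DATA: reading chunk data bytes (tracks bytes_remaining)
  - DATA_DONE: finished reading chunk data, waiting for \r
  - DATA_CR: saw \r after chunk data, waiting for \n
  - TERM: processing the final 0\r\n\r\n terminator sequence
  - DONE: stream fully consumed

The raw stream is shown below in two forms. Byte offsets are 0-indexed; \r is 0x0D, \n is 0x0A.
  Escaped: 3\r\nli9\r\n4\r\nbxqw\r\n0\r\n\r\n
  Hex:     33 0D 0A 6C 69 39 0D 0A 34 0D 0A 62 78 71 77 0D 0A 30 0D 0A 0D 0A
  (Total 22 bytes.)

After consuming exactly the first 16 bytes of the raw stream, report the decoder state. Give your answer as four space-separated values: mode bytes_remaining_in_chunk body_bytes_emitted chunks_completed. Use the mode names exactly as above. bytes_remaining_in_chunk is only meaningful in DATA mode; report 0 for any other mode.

Byte 0 = '3': mode=SIZE remaining=0 emitted=0 chunks_done=0
Byte 1 = 0x0D: mode=SIZE_CR remaining=0 emitted=0 chunks_done=0
Byte 2 = 0x0A: mode=DATA remaining=3 emitted=0 chunks_done=0
Byte 3 = 'l': mode=DATA remaining=2 emitted=1 chunks_done=0
Byte 4 = 'i': mode=DATA remaining=1 emitted=2 chunks_done=0
Byte 5 = '9': mode=DATA_DONE remaining=0 emitted=3 chunks_done=0
Byte 6 = 0x0D: mode=DATA_CR remaining=0 emitted=3 chunks_done=0
Byte 7 = 0x0A: mode=SIZE remaining=0 emitted=3 chunks_done=1
Byte 8 = '4': mode=SIZE remaining=0 emitted=3 chunks_done=1
Byte 9 = 0x0D: mode=SIZE_CR remaining=0 emitted=3 chunks_done=1
Byte 10 = 0x0A: mode=DATA remaining=4 emitted=3 chunks_done=1
Byte 11 = 'b': mode=DATA remaining=3 emitted=4 chunks_done=1
Byte 12 = 'x': mode=DATA remaining=2 emitted=5 chunks_done=1
Byte 13 = 'q': mode=DATA remaining=1 emitted=6 chunks_done=1
Byte 14 = 'w': mode=DATA_DONE remaining=0 emitted=7 chunks_done=1
Byte 15 = 0x0D: mode=DATA_CR remaining=0 emitted=7 chunks_done=1

Answer: DATA_CR 0 7 1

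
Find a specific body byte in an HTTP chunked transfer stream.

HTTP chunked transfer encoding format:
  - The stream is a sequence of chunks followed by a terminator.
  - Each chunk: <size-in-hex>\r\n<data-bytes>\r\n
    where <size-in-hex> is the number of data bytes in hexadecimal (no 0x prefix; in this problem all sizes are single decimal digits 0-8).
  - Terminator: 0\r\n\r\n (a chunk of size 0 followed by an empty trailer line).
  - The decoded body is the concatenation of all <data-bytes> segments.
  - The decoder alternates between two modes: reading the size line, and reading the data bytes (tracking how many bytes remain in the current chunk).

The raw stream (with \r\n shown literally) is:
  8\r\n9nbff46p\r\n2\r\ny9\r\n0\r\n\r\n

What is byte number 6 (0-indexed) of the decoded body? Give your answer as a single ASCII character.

Chunk 1: stream[0..1]='8' size=0x8=8, data at stream[3..11]='9nbff46p' -> body[0..8], body so far='9nbff46p'
Chunk 2: stream[13..14]='2' size=0x2=2, data at stream[16..18]='y9' -> body[8..10], body so far='9nbff46py9'
Chunk 3: stream[20..21]='0' size=0 (terminator). Final body='9nbff46py9' (10 bytes)
Body byte 6 = '6'

Answer: 6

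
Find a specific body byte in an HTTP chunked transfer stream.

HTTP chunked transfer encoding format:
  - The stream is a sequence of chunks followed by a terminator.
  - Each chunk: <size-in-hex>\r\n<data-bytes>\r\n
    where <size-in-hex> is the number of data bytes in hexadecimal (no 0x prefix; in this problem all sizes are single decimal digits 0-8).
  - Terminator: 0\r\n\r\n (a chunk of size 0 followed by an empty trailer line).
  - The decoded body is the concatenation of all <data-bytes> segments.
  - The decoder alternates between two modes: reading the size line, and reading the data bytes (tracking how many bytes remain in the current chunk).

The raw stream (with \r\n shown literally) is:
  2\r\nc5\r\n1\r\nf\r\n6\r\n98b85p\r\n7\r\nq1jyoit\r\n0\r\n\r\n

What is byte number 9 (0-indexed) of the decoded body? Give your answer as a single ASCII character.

Chunk 1: stream[0..1]='2' size=0x2=2, data at stream[3..5]='c5' -> body[0..2], body so far='c5'
Chunk 2: stream[7..8]='1' size=0x1=1, data at stream[10..11]='f' -> body[2..3], body so far='c5f'
Chunk 3: stream[13..14]='6' size=0x6=6, data at stream[16..22]='98b85p' -> body[3..9], body so far='c5f98b85p'
Chunk 4: stream[24..25]='7' size=0x7=7, data at stream[27..34]='q1jyoit' -> body[9..16], body so far='c5f98b85pq1jyoit'
Chunk 5: stream[36..37]='0' size=0 (terminator). Final body='c5f98b85pq1jyoit' (16 bytes)
Body byte 9 = 'q'

Answer: q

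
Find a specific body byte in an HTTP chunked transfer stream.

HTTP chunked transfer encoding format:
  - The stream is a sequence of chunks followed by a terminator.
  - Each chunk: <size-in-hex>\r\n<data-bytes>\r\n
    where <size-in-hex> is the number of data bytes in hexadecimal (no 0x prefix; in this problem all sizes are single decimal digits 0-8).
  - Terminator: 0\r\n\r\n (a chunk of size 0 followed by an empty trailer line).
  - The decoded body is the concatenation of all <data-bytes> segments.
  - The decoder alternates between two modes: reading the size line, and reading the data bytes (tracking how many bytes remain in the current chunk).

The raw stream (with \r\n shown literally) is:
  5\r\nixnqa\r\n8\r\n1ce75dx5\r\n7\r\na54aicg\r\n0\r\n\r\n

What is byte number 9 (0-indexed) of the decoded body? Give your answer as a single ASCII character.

Chunk 1: stream[0..1]='5' size=0x5=5, data at stream[3..8]='ixnqa' -> body[0..5], body so far='ixnqa'
Chunk 2: stream[10..11]='8' size=0x8=8, data at stream[13..21]='1ce75dx5' -> body[5..13], body so far='ixnqa1ce75dx5'
Chunk 3: stream[23..24]='7' size=0x7=7, data at stream[26..33]='a54aicg' -> body[13..20], body so far='ixnqa1ce75dx5a54aicg'
Chunk 4: stream[35..36]='0' size=0 (terminator). Final body='ixnqa1ce75dx5a54aicg' (20 bytes)
Body byte 9 = '5'

Answer: 5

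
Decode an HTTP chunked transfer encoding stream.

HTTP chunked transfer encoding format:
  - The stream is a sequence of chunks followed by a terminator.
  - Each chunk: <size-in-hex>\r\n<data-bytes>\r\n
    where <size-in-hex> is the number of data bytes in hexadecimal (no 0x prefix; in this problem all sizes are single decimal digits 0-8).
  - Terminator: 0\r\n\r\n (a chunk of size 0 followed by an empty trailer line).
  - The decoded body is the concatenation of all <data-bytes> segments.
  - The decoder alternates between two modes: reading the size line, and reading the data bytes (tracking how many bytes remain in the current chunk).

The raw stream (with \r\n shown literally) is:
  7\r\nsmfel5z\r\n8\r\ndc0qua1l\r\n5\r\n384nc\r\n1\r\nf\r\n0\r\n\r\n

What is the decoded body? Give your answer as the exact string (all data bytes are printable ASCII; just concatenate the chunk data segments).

Answer: smfel5zdc0qua1l384ncf

Derivation:
Chunk 1: stream[0..1]='7' size=0x7=7, data at stream[3..10]='smfel5z' -> body[0..7], body so far='smfel5z'
Chunk 2: stream[12..13]='8' size=0x8=8, data at stream[15..23]='dc0qua1l' -> body[7..15], body so far='smfel5zdc0qua1l'
Chunk 3: stream[25..26]='5' size=0x5=5, data at stream[28..33]='384nc' -> body[15..20], body so far='smfel5zdc0qua1l384nc'
Chunk 4: stream[35..36]='1' size=0x1=1, data at stream[38..39]='f' -> body[20..21], body so far='smfel5zdc0qua1l384ncf'
Chunk 5: stream[41..42]='0' size=0 (terminator). Final body='smfel5zdc0qua1l384ncf' (21 bytes)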